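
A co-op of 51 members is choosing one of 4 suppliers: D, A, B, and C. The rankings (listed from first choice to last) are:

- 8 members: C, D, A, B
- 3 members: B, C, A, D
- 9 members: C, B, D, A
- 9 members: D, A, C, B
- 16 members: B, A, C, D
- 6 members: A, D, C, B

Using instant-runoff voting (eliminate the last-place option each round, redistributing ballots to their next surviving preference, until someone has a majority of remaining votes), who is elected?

C

Round 1: D 9, A 6, B 19, C 17. Eliminate A.
Round 2: D 15, B 19, C 17. Eliminate D.
Round 3: B 19, C 32. C has a majority.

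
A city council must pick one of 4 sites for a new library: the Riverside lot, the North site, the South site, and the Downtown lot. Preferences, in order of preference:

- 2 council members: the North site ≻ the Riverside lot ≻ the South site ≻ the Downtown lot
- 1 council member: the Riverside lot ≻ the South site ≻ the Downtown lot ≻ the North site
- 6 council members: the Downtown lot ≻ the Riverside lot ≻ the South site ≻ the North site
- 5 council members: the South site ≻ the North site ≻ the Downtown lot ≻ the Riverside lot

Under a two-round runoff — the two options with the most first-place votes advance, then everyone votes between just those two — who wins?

Round 1 first-place votes: the Riverside lot 1, the North site 2, the South site 5, the Downtown lot 6.
the Downtown lot and the South site advance.
Runoff: the Downtown lot is preferred to the South site by 6 voters; the South site by 8.
the South site wins the runoff.

the South site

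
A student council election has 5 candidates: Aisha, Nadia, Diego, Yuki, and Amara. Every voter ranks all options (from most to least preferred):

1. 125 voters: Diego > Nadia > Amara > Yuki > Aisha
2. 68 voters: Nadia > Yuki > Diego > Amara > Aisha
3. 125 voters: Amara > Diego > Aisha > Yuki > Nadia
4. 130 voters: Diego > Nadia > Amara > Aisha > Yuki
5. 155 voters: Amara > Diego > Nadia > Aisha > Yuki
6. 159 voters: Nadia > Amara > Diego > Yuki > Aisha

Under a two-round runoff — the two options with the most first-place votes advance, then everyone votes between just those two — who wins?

Amara

Round 1 first-place votes: Aisha 0, Nadia 227, Diego 255, Yuki 0, Amara 280.
Amara and Diego advance.
Runoff: Amara is preferred to Diego by 439 voters; Diego by 323.
Amara wins the runoff.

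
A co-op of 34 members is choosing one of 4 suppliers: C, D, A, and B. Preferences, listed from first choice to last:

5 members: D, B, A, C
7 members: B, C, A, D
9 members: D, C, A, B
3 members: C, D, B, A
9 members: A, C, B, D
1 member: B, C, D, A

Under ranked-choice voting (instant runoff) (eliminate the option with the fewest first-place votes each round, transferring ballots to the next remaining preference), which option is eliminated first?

C

Round 1: C 3, D 14, A 9, B 8. Eliminate C.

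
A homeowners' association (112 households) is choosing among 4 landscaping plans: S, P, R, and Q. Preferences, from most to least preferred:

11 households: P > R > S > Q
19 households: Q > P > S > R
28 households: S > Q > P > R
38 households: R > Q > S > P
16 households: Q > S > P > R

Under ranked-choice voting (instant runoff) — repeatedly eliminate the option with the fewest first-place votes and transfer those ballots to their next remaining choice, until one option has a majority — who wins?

Round 1: S 28, P 11, R 38, Q 35. Eliminate P.
Round 2: S 28, R 49, Q 35. Eliminate S.
Round 3: R 49, Q 63. Q has a majority.

Q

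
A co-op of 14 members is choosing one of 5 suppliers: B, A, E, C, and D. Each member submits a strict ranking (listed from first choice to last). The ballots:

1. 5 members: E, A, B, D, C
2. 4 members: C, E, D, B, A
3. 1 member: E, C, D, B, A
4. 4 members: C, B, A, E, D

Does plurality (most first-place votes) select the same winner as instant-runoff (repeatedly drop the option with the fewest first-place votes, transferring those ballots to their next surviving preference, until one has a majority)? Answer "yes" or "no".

Plurality — first-place votes: B 0, A 0, E 6, C 8, D 0. Winner: C.
Instant-runoff — R1 B 0, A 0, E 6, C 8, D 0 (C winner). Winner: C.
The two methods agree.

yes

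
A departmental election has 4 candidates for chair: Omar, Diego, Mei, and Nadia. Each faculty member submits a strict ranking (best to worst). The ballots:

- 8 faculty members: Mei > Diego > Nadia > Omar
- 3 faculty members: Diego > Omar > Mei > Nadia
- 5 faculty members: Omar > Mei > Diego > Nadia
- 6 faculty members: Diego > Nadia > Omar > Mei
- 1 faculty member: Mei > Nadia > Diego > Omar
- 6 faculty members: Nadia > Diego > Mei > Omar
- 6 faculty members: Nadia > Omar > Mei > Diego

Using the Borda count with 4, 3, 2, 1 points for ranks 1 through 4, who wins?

Omar: 8·1 + 3·3 + 5·4 + 6·2 + 1·1 + 6·1 + 6·3 = 74
Diego: 8·3 + 3·4 + 5·2 + 6·4 + 1·2 + 6·3 + 6·1 = 96
Mei: 8·4 + 3·2 + 5·3 + 6·1 + 1·4 + 6·2 + 6·2 = 87
Nadia: 8·2 + 3·1 + 5·1 + 6·3 + 1·3 + 6·4 + 6·4 = 93
Diego has the highest Borda score (96).

Diego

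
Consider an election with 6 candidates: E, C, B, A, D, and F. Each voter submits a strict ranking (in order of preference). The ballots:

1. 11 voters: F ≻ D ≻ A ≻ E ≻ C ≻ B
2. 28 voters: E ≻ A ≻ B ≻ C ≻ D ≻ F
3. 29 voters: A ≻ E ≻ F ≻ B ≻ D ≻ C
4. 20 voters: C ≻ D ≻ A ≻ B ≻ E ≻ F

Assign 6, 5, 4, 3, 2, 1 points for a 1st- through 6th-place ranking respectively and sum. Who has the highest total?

E: 11·3 + 28·6 + 29·5 + 20·2 = 386
C: 11·2 + 28·3 + 29·1 + 20·6 = 255
B: 11·1 + 28·4 + 29·3 + 20·3 = 270
A: 11·4 + 28·5 + 29·6 + 20·4 = 438
D: 11·5 + 28·2 + 29·2 + 20·5 = 269
F: 11·6 + 28·1 + 29·4 + 20·1 = 230
A has the highest Borda score (438).

A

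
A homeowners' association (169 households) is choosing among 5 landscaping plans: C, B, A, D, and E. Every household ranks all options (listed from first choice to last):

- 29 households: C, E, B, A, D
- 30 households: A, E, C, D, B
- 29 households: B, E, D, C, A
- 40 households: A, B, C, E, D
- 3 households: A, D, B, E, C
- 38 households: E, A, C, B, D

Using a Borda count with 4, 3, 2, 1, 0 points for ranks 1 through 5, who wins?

C: 29·4 + 30·2 + 29·1 + 40·2 + 3·0 + 38·2 = 361
B: 29·2 + 30·0 + 29·4 + 40·3 + 3·2 + 38·1 = 338
A: 29·1 + 30·4 + 29·0 + 40·4 + 3·4 + 38·3 = 435
D: 29·0 + 30·1 + 29·2 + 40·0 + 3·3 + 38·0 = 97
E: 29·3 + 30·3 + 29·3 + 40·1 + 3·1 + 38·4 = 459
E has the highest Borda score (459).

E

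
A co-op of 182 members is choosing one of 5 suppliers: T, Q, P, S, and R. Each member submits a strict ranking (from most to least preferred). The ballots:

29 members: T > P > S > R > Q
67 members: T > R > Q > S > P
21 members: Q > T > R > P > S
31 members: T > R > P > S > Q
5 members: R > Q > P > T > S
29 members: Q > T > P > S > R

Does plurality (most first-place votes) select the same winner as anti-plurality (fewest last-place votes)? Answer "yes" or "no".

yes

Plurality — first-place votes: T 127, Q 50, P 0, S 0, R 5. Winner: T.
Anti-plurality — last-place votes: T 0, Q 60, P 67, S 26, R 29. Winner: T.
The two methods agree.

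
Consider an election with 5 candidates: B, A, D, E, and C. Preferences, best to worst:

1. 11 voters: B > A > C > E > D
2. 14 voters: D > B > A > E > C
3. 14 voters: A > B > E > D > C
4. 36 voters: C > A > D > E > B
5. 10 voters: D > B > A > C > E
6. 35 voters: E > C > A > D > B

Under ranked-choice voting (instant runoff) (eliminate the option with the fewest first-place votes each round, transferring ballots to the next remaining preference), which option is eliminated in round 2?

Round 1: B 11, A 14, D 24, E 35, C 36. Eliminate B.
Round 2: A 25, D 24, E 35, C 36. Eliminate D.

D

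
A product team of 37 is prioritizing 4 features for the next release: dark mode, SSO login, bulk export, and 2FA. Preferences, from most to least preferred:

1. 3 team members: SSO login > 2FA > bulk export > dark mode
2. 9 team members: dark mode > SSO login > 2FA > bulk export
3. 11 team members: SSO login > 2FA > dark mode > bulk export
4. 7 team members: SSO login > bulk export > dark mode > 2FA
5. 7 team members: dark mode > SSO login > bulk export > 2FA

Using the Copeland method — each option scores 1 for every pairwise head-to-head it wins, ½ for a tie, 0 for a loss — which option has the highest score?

dark mode: beats bulk export and 2FA; loses to SSO login → score 2.
SSO login: beats dark mode, bulk export, and 2FA → score 3.
bulk export: loses to dark mode, SSO login, and 2FA → score 0.
2FA: beats bulk export; loses to dark mode and SSO login → score 1.
SSO login has the best pairwise record.

SSO login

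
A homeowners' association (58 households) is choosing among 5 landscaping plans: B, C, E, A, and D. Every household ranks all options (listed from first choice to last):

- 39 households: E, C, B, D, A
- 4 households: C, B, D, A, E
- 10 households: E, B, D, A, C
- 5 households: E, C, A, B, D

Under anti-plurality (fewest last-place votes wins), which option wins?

B

Last-place votes: B 0, C 10, E 4, A 39, D 5.
B is ranked last by the fewest voters, so B wins.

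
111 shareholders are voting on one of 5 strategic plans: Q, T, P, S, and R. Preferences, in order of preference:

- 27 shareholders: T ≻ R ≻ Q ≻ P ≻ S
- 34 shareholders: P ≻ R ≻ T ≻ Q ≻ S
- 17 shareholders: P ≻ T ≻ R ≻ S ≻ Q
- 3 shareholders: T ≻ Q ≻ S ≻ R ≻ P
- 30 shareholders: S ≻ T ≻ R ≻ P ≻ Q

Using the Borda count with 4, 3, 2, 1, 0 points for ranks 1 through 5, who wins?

Q: 27·2 + 34·1 + 17·0 + 3·3 + 30·0 = 97
T: 27·4 + 34·2 + 17·3 + 3·4 + 30·3 = 329
P: 27·1 + 34·4 + 17·4 + 3·0 + 30·1 = 261
S: 27·0 + 34·0 + 17·1 + 3·2 + 30·4 = 143
R: 27·3 + 34·3 + 17·2 + 3·1 + 30·2 = 280
T has the highest Borda score (329).

T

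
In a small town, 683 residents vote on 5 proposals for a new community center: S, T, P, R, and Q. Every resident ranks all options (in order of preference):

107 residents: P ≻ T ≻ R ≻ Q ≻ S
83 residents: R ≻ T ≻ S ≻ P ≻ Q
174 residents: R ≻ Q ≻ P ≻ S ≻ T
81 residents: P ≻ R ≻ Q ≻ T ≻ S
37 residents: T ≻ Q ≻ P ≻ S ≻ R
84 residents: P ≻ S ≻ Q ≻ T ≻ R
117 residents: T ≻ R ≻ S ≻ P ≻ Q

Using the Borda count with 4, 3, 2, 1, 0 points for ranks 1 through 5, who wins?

S: 107·0 + 83·2 + 174·1 + 81·0 + 37·1 + 84·3 + 117·2 = 863
T: 107·3 + 83·3 + 174·0 + 81·1 + 37·4 + 84·1 + 117·4 = 1351
P: 107·4 + 83·1 + 174·2 + 81·4 + 37·2 + 84·4 + 117·1 = 1710
R: 107·2 + 83·4 + 174·4 + 81·3 + 37·0 + 84·0 + 117·3 = 1836
Q: 107·1 + 83·0 + 174·3 + 81·2 + 37·3 + 84·2 + 117·0 = 1070
R has the highest Borda score (1836).

R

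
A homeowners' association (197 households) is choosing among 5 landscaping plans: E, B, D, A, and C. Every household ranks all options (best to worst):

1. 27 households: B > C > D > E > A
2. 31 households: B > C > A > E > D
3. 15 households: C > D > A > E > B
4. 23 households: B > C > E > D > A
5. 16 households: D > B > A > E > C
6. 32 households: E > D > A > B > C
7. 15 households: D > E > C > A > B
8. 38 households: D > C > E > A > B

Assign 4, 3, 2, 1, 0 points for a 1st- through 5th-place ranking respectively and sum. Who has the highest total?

E: 27·1 + 31·1 + 15·1 + 23·2 + 16·1 + 32·4 + 15·3 + 38·2 = 384
B: 27·4 + 31·4 + 15·0 + 23·4 + 16·3 + 32·1 + 15·0 + 38·0 = 404
D: 27·2 + 31·0 + 15·3 + 23·1 + 16·4 + 32·3 + 15·4 + 38·4 = 494
A: 27·0 + 31·2 + 15·2 + 23·0 + 16·2 + 32·2 + 15·1 + 38·1 = 241
C: 27·3 + 31·3 + 15·4 + 23·3 + 16·0 + 32·0 + 15·2 + 38·3 = 447
D has the highest Borda score (494).

D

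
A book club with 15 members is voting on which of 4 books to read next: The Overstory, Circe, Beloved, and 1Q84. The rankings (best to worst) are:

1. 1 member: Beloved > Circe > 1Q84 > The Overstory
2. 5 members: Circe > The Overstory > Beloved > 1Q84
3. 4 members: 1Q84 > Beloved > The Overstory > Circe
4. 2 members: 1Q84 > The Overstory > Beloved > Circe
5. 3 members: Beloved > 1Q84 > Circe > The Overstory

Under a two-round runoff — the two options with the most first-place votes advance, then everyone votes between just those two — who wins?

1Q84

Round 1 first-place votes: The Overstory 0, Circe 5, Beloved 4, 1Q84 6.
1Q84 and Circe advance.
Runoff: 1Q84 is preferred to Circe by 9 voters; Circe by 6.
1Q84 wins the runoff.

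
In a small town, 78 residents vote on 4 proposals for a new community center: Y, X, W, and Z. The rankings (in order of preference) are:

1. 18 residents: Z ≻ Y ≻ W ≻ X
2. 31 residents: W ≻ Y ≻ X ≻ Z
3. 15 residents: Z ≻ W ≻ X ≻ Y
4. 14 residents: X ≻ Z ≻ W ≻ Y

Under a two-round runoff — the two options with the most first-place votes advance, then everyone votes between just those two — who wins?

Round 1 first-place votes: Y 0, X 14, W 31, Z 33.
Z and W advance.
Runoff: Z is preferred to W by 47 voters; W by 31.
Z wins the runoff.

Z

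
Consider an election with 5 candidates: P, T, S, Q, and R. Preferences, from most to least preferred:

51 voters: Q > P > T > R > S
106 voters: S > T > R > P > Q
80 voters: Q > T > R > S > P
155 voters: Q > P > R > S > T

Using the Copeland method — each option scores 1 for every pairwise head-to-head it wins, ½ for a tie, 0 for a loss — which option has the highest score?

P: beats T, S, and R; loses to Q → score 3.
T: beats R; loses to P, S, and Q → score 1.
S: beats T; loses to P, Q, and R → score 1.
Q: beats P, T, S, and R → score 4.
R: beats S; loses to P, T, and Q → score 1.
Q has the best pairwise record.

Q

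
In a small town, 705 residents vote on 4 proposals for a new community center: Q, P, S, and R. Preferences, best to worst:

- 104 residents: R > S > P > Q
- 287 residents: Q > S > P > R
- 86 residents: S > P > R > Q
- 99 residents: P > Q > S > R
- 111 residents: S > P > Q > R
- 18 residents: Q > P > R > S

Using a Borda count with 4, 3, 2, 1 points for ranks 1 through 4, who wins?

S

Q: 104·1 + 287·4 + 86·1 + 99·3 + 111·2 + 18·4 = 1929
P: 104·2 + 287·2 + 86·3 + 99·4 + 111·3 + 18·3 = 1823
S: 104·3 + 287·3 + 86·4 + 99·2 + 111·4 + 18·1 = 2177
R: 104·4 + 287·1 + 86·2 + 99·1 + 111·1 + 18·2 = 1121
S has the highest Borda score (2177).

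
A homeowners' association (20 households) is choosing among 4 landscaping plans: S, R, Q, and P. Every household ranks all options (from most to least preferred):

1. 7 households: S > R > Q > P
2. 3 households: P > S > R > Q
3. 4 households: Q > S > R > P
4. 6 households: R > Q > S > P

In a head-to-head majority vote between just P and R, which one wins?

Voters preferring P to R: 3; preferring R to P: 17.
R wins the head-to-head.

R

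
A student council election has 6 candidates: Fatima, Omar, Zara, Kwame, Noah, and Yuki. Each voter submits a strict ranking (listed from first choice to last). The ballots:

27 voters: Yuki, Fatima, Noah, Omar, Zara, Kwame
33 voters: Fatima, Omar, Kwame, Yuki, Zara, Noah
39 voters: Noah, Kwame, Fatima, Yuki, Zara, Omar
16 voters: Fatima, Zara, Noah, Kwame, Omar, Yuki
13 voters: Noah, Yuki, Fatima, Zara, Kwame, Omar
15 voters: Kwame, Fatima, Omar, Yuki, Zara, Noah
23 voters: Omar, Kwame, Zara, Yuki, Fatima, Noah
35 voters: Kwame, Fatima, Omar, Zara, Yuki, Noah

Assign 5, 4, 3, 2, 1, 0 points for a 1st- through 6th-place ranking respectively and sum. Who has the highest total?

Fatima: 27·4 + 33·5 + 39·3 + 16·5 + 13·3 + 15·4 + 23·1 + 35·4 = 732
Omar: 27·2 + 33·4 + 39·0 + 16·1 + 13·0 + 15·3 + 23·5 + 35·3 = 467
Zara: 27·1 + 33·1 + 39·1 + 16·4 + 13·2 + 15·1 + 23·3 + 35·2 = 343
Kwame: 27·0 + 33·3 + 39·4 + 16·2 + 13·1 + 15·5 + 23·4 + 35·5 = 642
Noah: 27·3 + 33·0 + 39·5 + 16·3 + 13·5 + 15·0 + 23·0 + 35·0 = 389
Yuki: 27·5 + 33·2 + 39·2 + 16·0 + 13·4 + 15·2 + 23·2 + 35·1 = 442
Fatima has the highest Borda score (732).

Fatima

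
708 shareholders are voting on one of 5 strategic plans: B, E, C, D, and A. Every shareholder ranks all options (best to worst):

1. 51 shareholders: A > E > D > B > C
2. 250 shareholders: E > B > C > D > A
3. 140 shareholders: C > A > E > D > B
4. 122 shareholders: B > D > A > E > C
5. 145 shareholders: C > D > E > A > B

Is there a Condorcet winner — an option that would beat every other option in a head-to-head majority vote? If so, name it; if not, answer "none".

E

E vs B: 586–122 for E.
E vs C: 423–285 for E.
E vs D: 441–267 for E.
E vs A: 395–313 for E.
E beats every other option head-to-head.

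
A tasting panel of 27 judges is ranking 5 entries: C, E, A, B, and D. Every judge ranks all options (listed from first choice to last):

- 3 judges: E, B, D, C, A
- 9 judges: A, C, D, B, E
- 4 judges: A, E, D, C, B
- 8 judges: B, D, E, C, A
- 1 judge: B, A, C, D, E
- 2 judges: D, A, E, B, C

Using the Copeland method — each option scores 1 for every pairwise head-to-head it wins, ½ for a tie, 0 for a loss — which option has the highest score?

A

C: loses to E, A, B, and D → score 0.
E: beats C; loses to A, B, and D → score 1.
A: beats C, E, B, and D → score 4.
B: beats C and E; loses to A and D → score 2.
D: beats C, E, and B; loses to A → score 3.
A has the best pairwise record.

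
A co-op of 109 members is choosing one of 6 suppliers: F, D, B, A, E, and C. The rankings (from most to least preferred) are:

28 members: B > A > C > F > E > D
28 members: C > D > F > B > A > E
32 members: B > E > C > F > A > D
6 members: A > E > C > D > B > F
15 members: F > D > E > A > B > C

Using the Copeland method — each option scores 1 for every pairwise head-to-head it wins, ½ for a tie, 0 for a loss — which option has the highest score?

F: beats D, A, and E; loses to B and C → score 3.
D: loses to F, B, A, E, and C → score 0.
B: beats F, D, A, E, and C → score 5.
A: beats D and E; loses to F, B, and C → score 2.
E: beats D; loses to F, B, A, and C → score 1.
C: beats F, D, A, and E; loses to B → score 4.
B has the best pairwise record.

B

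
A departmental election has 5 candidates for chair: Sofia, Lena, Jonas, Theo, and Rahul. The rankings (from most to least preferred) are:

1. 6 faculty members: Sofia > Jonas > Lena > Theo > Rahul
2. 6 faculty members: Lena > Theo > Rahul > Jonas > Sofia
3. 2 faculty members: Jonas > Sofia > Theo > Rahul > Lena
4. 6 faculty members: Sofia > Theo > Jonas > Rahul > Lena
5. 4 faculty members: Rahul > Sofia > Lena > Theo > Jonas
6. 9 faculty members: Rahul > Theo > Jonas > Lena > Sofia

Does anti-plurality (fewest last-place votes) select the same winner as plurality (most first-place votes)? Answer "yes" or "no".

no

Anti-plurality — last-place votes: Sofia 15, Lena 8, Jonas 4, Theo 0, Rahul 6. Winner: Theo.
Plurality — first-place votes: Sofia 12, Lena 6, Jonas 2, Theo 0, Rahul 13. Winner: Rahul.
The two methods disagree.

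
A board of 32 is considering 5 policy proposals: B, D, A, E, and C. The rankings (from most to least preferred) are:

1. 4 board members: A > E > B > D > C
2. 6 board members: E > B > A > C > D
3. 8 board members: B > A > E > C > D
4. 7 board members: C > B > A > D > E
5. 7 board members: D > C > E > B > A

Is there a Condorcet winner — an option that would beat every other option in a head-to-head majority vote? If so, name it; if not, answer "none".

none

Checking pairwise contests:
E beats B 17–15.
B beats D 25–7.
B beats A 28–4.
A beats E 19–13.
B beats C 18–14.
Every option loses at least one head-to-head, so there is no Condorcet winner.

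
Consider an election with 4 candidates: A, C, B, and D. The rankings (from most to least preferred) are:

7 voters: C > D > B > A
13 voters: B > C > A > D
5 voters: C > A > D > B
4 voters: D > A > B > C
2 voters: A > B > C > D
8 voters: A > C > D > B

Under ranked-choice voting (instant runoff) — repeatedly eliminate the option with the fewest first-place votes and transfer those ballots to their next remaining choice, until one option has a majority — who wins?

Round 1: A 10, C 12, B 13, D 4. Eliminate D.
Round 2: A 14, C 12, B 13. Eliminate C.
Round 3: A 19, B 20. B has a majority.

B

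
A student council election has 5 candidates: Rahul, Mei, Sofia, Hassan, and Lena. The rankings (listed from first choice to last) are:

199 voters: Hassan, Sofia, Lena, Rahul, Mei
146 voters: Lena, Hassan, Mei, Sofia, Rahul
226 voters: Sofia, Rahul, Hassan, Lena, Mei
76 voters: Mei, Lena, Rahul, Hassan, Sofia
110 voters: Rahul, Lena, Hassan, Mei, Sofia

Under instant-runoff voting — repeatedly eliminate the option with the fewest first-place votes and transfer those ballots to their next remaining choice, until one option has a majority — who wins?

Sofia

Round 1: Rahul 110, Mei 76, Sofia 226, Hassan 199, Lena 146. Eliminate Mei.
Round 2: Rahul 110, Sofia 226, Hassan 199, Lena 222. Eliminate Rahul.
Round 3: Sofia 226, Hassan 199, Lena 332. Eliminate Hassan.
Round 4: Sofia 425, Lena 332. Sofia has a majority.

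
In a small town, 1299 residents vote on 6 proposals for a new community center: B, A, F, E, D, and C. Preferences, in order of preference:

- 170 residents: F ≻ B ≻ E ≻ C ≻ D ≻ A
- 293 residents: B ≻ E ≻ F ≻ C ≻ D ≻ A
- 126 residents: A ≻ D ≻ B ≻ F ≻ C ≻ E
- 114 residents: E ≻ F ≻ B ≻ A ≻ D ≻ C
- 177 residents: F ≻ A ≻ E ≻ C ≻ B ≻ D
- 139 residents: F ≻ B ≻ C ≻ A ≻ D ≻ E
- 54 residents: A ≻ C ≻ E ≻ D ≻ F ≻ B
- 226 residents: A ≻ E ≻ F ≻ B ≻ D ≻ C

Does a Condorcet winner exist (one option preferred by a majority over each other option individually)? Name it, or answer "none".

Checking pairwise contests:
F beats B 880–419.
B beats A 716–583.
E beats F 687–612.
B beats E 728–571.
B beats D 1119–180.
B beats C 1068–231.
Every option loses at least one head-to-head, so there is no Condorcet winner.

none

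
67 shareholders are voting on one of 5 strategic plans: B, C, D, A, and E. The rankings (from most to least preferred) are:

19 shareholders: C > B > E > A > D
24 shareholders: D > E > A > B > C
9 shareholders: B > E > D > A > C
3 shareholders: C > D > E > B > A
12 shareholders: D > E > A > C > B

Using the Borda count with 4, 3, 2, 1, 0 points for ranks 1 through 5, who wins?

B: 19·3 + 24·1 + 9·4 + 3·1 + 12·0 = 120
C: 19·4 + 24·0 + 9·0 + 3·4 + 12·1 = 100
D: 19·0 + 24·4 + 9·2 + 3·3 + 12·4 = 171
A: 19·1 + 24·2 + 9·1 + 3·0 + 12·2 = 100
E: 19·2 + 24·3 + 9·3 + 3·2 + 12·3 = 179
E has the highest Borda score (179).

E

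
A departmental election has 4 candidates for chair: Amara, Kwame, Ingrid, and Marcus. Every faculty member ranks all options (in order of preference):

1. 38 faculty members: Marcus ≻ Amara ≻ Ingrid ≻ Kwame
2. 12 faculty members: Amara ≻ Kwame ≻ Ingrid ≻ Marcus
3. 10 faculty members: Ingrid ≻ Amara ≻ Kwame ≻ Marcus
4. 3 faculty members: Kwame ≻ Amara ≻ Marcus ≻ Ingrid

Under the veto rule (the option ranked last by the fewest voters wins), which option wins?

Amara

Last-place votes: Amara 0, Kwame 38, Ingrid 3, Marcus 22.
Amara is ranked last by the fewest voters, so Amara wins.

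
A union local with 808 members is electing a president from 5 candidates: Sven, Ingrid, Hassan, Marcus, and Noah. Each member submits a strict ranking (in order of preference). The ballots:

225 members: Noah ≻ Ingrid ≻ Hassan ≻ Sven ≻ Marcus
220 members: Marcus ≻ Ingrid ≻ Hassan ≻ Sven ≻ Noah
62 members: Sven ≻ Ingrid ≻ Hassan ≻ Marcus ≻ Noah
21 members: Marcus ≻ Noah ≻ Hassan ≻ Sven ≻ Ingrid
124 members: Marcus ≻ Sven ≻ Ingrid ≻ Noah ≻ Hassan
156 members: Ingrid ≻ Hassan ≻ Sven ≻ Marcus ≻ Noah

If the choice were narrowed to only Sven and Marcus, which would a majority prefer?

Voters preferring Sven to Marcus: 443; preferring Marcus to Sven: 365.
Sven wins the head-to-head.

Sven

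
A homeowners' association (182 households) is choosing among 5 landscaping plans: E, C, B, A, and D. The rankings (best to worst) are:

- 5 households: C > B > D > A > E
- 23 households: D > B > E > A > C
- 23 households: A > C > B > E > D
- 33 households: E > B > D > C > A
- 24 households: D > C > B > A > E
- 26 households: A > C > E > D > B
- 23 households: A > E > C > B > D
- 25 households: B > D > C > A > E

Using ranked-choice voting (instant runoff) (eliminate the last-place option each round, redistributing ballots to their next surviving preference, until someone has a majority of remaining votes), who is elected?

D

Round 1: E 33, C 5, B 25, A 72, D 47. Eliminate C.
Round 2: E 33, B 30, A 72, D 47. Eliminate B.
Round 3: E 33, A 72, D 77. Eliminate E.
Round 4: A 72, D 110. D has a majority.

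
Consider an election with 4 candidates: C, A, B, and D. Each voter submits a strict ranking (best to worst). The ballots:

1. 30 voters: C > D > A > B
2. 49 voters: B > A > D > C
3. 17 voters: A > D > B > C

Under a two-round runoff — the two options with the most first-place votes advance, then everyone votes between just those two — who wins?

Round 1 first-place votes: C 30, A 17, B 49, D 0.
B and C advance.
Runoff: B is preferred to C by 66 voters; C by 30.
B wins the runoff.

B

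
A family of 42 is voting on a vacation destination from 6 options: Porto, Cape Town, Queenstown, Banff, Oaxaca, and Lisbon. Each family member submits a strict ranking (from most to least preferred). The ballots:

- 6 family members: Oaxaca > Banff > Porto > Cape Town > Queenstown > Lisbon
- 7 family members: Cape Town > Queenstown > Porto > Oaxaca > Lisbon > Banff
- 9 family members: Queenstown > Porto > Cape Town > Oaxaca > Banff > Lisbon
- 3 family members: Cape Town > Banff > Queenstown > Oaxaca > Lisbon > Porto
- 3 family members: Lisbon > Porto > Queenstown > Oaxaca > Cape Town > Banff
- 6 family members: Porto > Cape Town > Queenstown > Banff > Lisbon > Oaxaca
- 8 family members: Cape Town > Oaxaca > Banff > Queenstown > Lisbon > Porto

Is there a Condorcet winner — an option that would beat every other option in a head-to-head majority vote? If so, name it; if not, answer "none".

Checking pairwise contests:
Queenstown beats Porto 27–15.
Porto beats Cape Town 24–18.
Cape Town beats Queenstown 30–12.
Porto beats Banff 25–17.
Porto beats Oaxaca 25–17.
Porto beats Lisbon 28–14.
Every option loses at least one head-to-head, so there is no Condorcet winner.

none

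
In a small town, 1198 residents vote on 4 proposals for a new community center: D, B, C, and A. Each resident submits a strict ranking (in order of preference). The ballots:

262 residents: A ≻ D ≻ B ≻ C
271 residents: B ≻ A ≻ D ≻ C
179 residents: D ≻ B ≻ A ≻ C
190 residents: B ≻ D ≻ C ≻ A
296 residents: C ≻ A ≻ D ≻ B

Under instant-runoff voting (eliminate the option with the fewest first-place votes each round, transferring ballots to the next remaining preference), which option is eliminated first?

Round 1: D 179, B 461, C 296, A 262. Eliminate D.

D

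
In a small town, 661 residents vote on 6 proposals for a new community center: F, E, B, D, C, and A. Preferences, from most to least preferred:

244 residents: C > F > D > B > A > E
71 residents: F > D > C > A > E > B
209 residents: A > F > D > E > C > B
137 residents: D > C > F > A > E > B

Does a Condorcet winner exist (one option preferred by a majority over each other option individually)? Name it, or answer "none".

Checking pairwise contests:
C beats F 381–280.
F beats E 661–0.
F beats B 661–0.
F beats D 524–137.
D beats C 417–244.
F beats A 452–209.
Every option loses at least one head-to-head, so there is no Condorcet winner.

none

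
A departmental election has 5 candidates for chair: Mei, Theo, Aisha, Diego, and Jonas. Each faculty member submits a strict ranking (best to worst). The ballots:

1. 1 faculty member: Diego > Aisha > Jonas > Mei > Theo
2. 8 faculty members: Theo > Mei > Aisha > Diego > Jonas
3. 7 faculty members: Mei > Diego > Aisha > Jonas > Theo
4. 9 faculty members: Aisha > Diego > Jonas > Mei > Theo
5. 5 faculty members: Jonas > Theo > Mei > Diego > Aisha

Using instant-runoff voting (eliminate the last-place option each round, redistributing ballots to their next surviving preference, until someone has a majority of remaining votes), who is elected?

Aisha

Round 1: Mei 7, Theo 8, Aisha 9, Diego 1, Jonas 5. Eliminate Diego.
Round 2: Mei 7, Theo 8, Aisha 10, Jonas 5. Eliminate Jonas.
Round 3: Mei 7, Theo 13, Aisha 10. Eliminate Mei.
Round 4: Theo 13, Aisha 17. Aisha has a majority.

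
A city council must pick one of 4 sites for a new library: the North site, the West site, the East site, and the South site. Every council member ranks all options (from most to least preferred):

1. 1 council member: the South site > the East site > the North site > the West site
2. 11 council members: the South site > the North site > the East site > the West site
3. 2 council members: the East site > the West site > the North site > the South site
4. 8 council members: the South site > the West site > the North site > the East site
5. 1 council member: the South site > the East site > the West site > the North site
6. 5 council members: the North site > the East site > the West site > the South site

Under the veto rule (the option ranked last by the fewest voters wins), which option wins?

Last-place votes: the North site 1, the West site 12, the East site 8, the South site 7.
the North site is ranked last by the fewest voters, so the North site wins.

the North site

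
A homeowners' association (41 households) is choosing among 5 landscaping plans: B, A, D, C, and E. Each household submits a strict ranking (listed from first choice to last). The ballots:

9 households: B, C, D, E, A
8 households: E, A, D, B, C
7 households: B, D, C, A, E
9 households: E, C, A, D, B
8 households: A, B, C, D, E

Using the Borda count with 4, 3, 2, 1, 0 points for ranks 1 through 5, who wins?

B

B: 9·4 + 8·1 + 7·4 + 9·0 + 8·3 = 96
A: 9·0 + 8·3 + 7·1 + 9·2 + 8·4 = 81
D: 9·2 + 8·2 + 7·3 + 9·1 + 8·1 = 72
C: 9·3 + 8·0 + 7·2 + 9·3 + 8·2 = 84
E: 9·1 + 8·4 + 7·0 + 9·4 + 8·0 = 77
B has the highest Borda score (96).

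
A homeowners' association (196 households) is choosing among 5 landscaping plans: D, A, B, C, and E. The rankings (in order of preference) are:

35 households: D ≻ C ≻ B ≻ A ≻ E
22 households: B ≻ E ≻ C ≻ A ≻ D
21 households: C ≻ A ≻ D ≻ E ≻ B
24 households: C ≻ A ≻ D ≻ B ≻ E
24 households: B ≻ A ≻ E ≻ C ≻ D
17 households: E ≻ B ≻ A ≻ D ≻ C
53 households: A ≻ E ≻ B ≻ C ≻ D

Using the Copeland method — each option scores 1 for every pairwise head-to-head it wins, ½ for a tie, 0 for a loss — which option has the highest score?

B

D: loses to A, B, C, and E → score 0.
A: beats D and E; ties B; loses to C → score 2.5.
B: beats D, C, and E; ties A → score 3.5.
C: beats D and A; loses to B and E → score 2.
E: beats D and C; loses to A and B → score 2.
B has the best pairwise record.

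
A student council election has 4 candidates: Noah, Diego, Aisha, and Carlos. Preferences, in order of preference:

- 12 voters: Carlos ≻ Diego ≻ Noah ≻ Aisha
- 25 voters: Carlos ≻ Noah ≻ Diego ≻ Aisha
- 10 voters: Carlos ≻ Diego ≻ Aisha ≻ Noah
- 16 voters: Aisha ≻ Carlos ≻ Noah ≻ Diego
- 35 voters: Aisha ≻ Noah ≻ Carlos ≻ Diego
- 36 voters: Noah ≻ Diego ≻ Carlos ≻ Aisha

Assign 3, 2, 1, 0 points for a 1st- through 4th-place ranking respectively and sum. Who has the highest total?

Noah: 12·1 + 25·2 + 10·0 + 16·1 + 35·2 + 36·3 = 256
Diego: 12·2 + 25·1 + 10·2 + 16·0 + 35·0 + 36·2 = 141
Aisha: 12·0 + 25·0 + 10·1 + 16·3 + 35·3 + 36·0 = 163
Carlos: 12·3 + 25·3 + 10·3 + 16·2 + 35·1 + 36·1 = 244
Noah has the highest Borda score (256).

Noah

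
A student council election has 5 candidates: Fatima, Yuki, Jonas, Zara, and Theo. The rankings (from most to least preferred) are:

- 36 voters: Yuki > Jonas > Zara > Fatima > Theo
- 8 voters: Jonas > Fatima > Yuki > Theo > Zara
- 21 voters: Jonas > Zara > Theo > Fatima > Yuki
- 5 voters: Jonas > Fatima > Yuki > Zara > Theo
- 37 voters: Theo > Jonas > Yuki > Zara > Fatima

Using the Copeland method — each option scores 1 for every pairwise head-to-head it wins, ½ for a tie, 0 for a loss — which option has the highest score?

Fatima: loses to Yuki, Jonas, Zara, and Theo → score 0.
Yuki: beats Fatima and Zara; loses to Jonas and Theo → score 2.
Jonas: beats Fatima, Yuki, Zara, and Theo → score 4.
Zara: beats Fatima and Theo; loses to Yuki and Jonas → score 2.
Theo: beats Fatima and Yuki; loses to Jonas and Zara → score 2.
Jonas has the best pairwise record.

Jonas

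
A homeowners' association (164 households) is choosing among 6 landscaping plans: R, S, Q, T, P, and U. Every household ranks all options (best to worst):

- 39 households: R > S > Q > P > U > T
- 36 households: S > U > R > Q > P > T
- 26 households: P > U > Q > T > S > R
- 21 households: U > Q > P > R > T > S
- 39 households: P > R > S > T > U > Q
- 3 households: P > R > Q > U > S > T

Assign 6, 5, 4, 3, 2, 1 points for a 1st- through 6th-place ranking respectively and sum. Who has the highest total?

R: 39·6 + 36·4 + 26·1 + 21·3 + 39·5 + 3·5 = 677
S: 39·5 + 36·6 + 26·2 + 21·1 + 39·4 + 3·2 = 646
Q: 39·4 + 36·3 + 26·4 + 21·5 + 39·1 + 3·4 = 524
T: 39·1 + 36·1 + 26·3 + 21·2 + 39·3 + 3·1 = 315
P: 39·3 + 36·2 + 26·6 + 21·4 + 39·6 + 3·6 = 681
U: 39·2 + 36·5 + 26·5 + 21·6 + 39·2 + 3·3 = 601
P has the highest Borda score (681).

P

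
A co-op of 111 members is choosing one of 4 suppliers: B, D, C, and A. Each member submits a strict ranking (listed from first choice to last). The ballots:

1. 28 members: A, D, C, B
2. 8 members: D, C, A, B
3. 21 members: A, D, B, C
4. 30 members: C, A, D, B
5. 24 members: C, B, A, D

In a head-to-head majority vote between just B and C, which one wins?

Voters preferring B to C: 21; preferring C to B: 90.
C wins the head-to-head.

C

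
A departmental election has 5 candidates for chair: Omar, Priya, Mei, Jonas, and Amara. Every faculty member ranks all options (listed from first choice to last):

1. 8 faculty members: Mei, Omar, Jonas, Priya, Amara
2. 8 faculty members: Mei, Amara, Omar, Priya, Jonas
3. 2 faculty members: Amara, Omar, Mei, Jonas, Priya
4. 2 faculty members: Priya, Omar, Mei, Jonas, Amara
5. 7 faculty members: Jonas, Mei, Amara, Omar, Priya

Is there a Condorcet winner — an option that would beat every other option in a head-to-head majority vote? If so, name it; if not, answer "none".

Mei vs Omar: 23–4 for Mei.
Mei vs Priya: 25–2 for Mei.
Mei vs Jonas: 20–7 for Mei.
Mei vs Amara: 25–2 for Mei.
Mei beats every other option head-to-head.

Mei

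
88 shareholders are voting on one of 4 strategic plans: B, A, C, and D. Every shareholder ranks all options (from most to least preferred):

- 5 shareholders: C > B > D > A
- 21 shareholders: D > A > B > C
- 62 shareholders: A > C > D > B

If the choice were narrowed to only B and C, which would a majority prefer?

Voters preferring B to C: 21; preferring C to B: 67.
C wins the head-to-head.

C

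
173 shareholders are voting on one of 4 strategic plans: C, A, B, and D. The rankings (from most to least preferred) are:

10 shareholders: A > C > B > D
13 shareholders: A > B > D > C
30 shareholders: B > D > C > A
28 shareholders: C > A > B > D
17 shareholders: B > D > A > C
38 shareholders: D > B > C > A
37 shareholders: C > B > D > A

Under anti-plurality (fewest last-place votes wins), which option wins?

Last-place votes: C 30, A 105, B 0, D 38.
B is ranked last by the fewest voters, so B wins.

B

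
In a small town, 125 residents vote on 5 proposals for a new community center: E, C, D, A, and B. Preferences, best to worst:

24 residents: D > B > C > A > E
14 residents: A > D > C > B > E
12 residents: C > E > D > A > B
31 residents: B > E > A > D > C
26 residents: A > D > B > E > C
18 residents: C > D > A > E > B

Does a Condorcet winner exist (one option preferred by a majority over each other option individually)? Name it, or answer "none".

A

A vs E: 82–43 for A.
A vs C: 71–54 for A.
A vs D: 71–54 for A.
A vs B: 70–55 for A.
A beats every other option head-to-head.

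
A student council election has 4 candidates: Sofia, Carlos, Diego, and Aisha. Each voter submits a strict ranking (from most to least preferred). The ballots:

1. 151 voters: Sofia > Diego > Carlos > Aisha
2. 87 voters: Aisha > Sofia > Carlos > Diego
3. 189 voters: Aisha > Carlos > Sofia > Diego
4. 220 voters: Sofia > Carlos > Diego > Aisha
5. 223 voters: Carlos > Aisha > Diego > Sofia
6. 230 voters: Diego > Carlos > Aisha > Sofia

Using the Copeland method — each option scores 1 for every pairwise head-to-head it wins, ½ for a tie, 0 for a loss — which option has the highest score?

Carlos

Sofia: beats Diego; loses to Carlos and Aisha → score 1.
Carlos: beats Sofia, Diego, and Aisha → score 3.
Diego: beats Aisha; loses to Sofia and Carlos → score 1.
Aisha: beats Sofia; loses to Carlos and Diego → score 1.
Carlos has the best pairwise record.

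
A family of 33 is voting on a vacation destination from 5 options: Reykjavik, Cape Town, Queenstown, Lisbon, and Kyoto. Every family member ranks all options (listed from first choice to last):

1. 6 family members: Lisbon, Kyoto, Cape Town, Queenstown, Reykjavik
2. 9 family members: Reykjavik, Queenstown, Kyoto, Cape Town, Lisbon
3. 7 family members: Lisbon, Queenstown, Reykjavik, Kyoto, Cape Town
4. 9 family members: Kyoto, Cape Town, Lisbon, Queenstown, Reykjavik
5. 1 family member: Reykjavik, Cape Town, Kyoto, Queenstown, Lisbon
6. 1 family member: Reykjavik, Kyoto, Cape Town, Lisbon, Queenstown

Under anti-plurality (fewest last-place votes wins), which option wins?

Kyoto

Last-place votes: Reykjavik 15, Cape Town 7, Queenstown 1, Lisbon 10, Kyoto 0.
Kyoto is ranked last by the fewest voters, so Kyoto wins.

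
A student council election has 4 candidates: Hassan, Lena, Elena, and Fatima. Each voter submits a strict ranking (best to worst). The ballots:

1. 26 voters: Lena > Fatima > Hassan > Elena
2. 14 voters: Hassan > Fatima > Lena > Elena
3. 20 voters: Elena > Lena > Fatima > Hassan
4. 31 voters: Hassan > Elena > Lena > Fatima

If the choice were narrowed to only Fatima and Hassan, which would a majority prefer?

Fatima

Voters preferring Fatima to Hassan: 46; preferring Hassan to Fatima: 45.
Fatima wins the head-to-head.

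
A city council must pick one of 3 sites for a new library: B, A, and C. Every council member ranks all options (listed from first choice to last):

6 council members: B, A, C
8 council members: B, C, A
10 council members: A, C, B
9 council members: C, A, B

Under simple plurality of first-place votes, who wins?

First-place votes: B 14, A 10, C 9.
B has the most first-place votes.

B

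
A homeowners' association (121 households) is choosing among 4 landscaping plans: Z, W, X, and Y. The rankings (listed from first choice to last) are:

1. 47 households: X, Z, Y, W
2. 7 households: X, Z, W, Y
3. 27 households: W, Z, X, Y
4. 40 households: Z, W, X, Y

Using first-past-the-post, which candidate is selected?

First-place votes: Z 40, W 27, X 54, Y 0.
X has the most first-place votes.

X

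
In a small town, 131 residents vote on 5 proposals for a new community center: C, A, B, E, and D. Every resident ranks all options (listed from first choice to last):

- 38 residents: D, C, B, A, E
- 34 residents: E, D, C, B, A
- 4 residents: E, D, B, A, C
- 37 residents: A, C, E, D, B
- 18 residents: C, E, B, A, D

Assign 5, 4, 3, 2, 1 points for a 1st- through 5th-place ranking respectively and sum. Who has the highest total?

C: 38·4 + 34·3 + 4·1 + 37·4 + 18·5 = 496
A: 38·2 + 34·1 + 4·2 + 37·5 + 18·2 = 339
B: 38·3 + 34·2 + 4·3 + 37·1 + 18·3 = 285
E: 38·1 + 34·5 + 4·5 + 37·3 + 18·4 = 411
D: 38·5 + 34·4 + 4·4 + 37·2 + 18·1 = 434
C has the highest Borda score (496).

C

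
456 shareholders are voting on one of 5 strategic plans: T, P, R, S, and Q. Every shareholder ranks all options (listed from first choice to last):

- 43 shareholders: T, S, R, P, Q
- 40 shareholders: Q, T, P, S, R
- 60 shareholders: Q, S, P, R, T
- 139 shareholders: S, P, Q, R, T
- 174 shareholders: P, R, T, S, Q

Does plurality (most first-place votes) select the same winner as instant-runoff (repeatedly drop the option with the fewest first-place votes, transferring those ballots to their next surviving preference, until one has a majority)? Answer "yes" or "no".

no

Plurality — first-place votes: T 43, P 174, R 0, S 139, Q 100. Winner: P.
Instant-runoff — R1 T 43, P 174, R 0, S 139, Q 100 (R out); R2 T 43, P 174, S 139, Q 100 (T out); R3 P 174, S 182, Q 100 (Q out); R4 P 214, S 242 (S winner). Winner: S.
The two methods disagree.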